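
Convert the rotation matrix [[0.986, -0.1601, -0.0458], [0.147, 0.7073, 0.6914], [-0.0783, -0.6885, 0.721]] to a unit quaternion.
0.9239 - 0.3734i + 0.0088j + 0.0831k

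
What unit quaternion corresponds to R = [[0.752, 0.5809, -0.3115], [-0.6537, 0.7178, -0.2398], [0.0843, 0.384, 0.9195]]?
0.9205 + 0.1694i - 0.1075j - 0.3353k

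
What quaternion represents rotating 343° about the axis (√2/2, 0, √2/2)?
-0.989 + 0.1045i + 0.1045k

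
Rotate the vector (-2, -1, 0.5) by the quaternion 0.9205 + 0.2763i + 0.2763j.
(-1.593, -1.407, 0.856)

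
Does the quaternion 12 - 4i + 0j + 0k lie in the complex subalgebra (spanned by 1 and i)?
Yes. The quaternion 12 - 4i has j- and k-coefficients y = z = 0, so it lies in the complex subalgebra spanned by 1 and i.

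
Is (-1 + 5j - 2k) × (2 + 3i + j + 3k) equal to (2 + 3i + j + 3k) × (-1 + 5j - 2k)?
No: pq = -1 + 14i + 3j - 22k ≠ -1 - 20i + 15j + 8k = qp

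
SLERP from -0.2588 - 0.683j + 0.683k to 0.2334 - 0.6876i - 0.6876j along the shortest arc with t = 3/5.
0.0369 - 0.4794i - 0.8115j + 0.3321k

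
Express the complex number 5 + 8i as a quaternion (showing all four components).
5 + 8i + 0j + 0k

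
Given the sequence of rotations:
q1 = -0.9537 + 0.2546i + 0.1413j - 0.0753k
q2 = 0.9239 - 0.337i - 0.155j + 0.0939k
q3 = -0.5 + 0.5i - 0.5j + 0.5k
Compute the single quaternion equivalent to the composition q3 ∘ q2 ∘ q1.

q2 · q1 = -0.7664 + 0.555i + 0.2769j - 0.1673k
q3 · q2 · q1 = 0.3278 - 0.7155i + 0.6059j + 0.1164k
0.3278 - 0.7155i + 0.6059j + 0.1164k


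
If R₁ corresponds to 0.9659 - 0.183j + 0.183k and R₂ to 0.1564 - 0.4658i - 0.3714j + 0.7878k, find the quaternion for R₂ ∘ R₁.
-0.0611 - 0.3737i - 0.3021j + 0.8748k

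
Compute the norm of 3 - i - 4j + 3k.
√35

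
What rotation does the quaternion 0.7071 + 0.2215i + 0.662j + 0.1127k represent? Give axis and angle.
axis = (0.3132, 0.9362, 0.1594), θ = π/2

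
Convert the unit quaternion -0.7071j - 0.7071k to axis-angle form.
axis = (0, -√2/2, -√2/2), θ = π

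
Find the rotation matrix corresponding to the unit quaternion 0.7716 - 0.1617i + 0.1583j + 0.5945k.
[[0.243, -0.9686, 0.052], [0.8662, 0.2408, 0.4378], [-0.4365, -0.0613, 0.8976]]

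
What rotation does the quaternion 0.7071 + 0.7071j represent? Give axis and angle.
axis = (0, 1, 0), θ = π/2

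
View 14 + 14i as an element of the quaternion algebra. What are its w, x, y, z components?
14 + 14i + 0j + 0k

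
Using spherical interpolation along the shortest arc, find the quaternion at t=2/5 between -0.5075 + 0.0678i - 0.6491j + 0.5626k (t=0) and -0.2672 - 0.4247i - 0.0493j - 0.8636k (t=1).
-0.2276 + 0.2599i - 0.4369j + 0.8305k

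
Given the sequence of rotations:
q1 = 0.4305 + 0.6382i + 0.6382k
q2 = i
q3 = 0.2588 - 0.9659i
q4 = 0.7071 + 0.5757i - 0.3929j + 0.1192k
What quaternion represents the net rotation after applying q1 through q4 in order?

q2 · q1 = -0.6382 + 0.4305i - 0.6382j
q3 · q2 · q1 = 0.2507 + 0.7279i - 0.1652j + 0.6164k
q4 · q3 · q2 · q1 = -0.3802 + 0.4365i - 0.4834j + 0.6566k
-0.3802 + 0.4365i - 0.4834j + 0.6566k


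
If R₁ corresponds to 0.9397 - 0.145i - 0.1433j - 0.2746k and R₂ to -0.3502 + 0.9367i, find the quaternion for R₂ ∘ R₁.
-0.1933 + 0.931i + 0.3074j - 0.0381k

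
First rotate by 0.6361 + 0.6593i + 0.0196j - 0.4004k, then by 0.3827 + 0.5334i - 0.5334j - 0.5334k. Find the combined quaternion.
-0.3114 + 0.8156i - 0.4699j - 0.1304k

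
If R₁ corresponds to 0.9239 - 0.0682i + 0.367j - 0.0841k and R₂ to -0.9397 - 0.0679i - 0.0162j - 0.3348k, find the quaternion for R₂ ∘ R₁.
-0.895 + 0.1256i - 0.3427j - 0.2563k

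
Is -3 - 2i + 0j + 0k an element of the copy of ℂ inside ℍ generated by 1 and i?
Yes. The quaternion -3 - 2i has j- and k-coefficients y = z = 0, so it lies in the complex subalgebra spanned by 1 and i.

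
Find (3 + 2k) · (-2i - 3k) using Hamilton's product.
6 - 6i - 4j - 9k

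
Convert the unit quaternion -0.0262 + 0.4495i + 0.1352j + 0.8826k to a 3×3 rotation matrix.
[[-0.5945, 0.1678, 0.7864], [0.0753, -0.9621, 0.2622], [0.8005, 0.2151, 0.5593]]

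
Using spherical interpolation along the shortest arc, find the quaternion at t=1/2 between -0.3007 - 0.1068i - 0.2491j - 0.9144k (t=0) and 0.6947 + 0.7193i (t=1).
-0.6207 - 0.5152i - 0.1553j - 0.5702k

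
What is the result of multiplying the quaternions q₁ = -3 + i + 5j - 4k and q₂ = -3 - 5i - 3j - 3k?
17 - 15i + 17j + 43k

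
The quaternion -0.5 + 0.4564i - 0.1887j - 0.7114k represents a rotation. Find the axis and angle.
axis = (0.527, -0.2179, -0.8215), θ = 4π/3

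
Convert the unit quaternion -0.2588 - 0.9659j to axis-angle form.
axis = (0, -1, 0), θ = 7π/6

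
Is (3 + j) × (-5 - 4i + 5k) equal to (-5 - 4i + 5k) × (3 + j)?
No: pq = -15 - 7i - 5j + 19k ≠ -15 - 17i - 5j + 11k = qp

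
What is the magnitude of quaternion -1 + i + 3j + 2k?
√15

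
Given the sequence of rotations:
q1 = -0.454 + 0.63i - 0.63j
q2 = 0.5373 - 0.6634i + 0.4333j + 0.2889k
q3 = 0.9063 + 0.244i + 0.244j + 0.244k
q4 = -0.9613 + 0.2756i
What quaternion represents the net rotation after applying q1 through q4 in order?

q2 · q1 = 0.447 + 0.8217i - 0.3532j + 0.0138k
q3 · q2 · q1 = 0.2874 + 0.9433i - 0.0139j - 0.1651k
q4 · q3 · q2 · q1 = -0.5363 - 0.8276i + 0.0589j + 0.1549k
-0.5363 - 0.8276i + 0.0589j + 0.1549k


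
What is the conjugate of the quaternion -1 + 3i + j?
-1 - 3i - j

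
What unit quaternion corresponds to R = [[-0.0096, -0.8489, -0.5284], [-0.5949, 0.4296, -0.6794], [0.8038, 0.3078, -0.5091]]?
-0.4772 - 0.5172i + 0.6979j - 0.1331k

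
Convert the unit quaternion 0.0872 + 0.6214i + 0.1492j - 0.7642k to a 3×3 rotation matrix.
[[-0.2125, 0.3187, -0.9237], [0.0521, -0.9403, -0.3364], [-0.9758, -0.1197, 0.1832]]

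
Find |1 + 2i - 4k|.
√21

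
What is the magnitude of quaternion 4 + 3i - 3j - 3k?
√43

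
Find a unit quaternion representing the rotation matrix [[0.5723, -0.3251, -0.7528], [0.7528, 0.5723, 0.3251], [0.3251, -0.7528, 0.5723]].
0.8242 - 0.327i - 0.327j + 0.327k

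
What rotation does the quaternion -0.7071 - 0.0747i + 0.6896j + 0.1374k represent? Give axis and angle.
axis = (-0.1056, 0.9752, 0.1943), θ = 3π/2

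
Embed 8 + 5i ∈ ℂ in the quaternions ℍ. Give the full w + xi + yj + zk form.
8 + 5i + 0j + 0k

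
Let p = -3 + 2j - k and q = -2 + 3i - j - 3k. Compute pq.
5 - 16i - 4j + 5k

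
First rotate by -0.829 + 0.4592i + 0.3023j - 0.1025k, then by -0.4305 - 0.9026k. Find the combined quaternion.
0.2644 + 0.0752i - 0.5446j + 0.7924k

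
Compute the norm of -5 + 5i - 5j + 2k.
√79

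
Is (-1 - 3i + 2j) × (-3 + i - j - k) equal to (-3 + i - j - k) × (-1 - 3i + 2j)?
No: pq = 8 + 6i - 8j + 2k ≠ 8 + 10i - 2j = qp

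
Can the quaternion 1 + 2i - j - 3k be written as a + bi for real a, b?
No. The quaternion 1 + 2i - j - 3k has j-coefficient y = -1 and k-coefficient z = -3, not both zero, so it does not lie in the complex subalgebra spanned by 1 and i.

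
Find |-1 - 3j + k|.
√11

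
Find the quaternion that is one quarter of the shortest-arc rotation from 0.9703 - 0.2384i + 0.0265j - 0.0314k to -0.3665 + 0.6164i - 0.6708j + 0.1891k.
0.8965 - 0.3759i + 0.2199j - 0.0814k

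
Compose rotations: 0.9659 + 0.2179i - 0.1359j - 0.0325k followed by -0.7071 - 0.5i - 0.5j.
-0.642 - 0.6208i - 0.4031j + 0.1999k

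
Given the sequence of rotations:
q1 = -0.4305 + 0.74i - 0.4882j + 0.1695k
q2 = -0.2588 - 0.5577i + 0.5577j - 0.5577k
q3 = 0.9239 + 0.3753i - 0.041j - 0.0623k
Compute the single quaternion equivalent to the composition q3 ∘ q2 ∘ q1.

q2 · q1 = 0.8909 - 0.1292i - 0.4319j + 0.0558k
q3 · q2 · q1 = 0.8574 + 0.1858i - 0.4485j - 0.1713k
0.8574 + 0.1858i - 0.4485j - 0.1713k


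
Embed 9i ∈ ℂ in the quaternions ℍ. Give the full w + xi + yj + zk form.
0 + 9i + 0j + 0k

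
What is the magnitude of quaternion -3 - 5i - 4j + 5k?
√75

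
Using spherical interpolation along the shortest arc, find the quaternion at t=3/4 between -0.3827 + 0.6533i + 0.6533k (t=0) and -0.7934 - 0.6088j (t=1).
-0.8004 + 0.2128i - 0.5185j + 0.2128k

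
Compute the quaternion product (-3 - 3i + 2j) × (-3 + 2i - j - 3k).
17 - 3i - 12j + 8k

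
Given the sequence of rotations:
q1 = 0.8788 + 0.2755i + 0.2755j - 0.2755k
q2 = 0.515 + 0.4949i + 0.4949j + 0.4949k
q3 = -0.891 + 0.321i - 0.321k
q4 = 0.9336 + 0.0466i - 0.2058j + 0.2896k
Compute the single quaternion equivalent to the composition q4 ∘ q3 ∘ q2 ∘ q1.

q2 · q1 = 0.3162 + 0.3041i + 0.8495j + 0.293k
q3 · q2 · q1 = -0.2853 + 0.1032i - 0.9486j - 0.0899k
q4 · q3 · q2 · q1 = -0.4404 + 0.3763i - 0.7928j - 0.1895k
-0.4404 + 0.3763i - 0.7928j - 0.1895k


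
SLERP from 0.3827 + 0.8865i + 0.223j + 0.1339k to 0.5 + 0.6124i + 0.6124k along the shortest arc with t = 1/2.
0.4631 + 0.7864i + 0.117j + 0.3916k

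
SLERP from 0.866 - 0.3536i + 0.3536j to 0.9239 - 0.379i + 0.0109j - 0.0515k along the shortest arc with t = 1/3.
0.8979 - 0.3672i + 0.2422j - 0.0175k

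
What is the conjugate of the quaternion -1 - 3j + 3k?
-1 + 3j - 3k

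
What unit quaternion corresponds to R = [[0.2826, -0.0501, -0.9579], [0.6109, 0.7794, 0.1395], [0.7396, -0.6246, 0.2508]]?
0.7604 - 0.2512i - 0.5581j + 0.2173k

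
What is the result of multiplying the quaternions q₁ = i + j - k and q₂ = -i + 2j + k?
3i + 3k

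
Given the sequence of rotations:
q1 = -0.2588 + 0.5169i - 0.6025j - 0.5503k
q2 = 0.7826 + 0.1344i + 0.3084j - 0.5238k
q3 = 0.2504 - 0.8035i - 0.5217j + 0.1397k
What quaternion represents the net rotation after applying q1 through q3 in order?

q2 · q1 = -0.3744 - 0.1156i - 0.7481j - 0.5355k
q3 · q2 · q1 = -0.5021 + 0.6558i - 0.4384j + 0.3544k
-0.5021 + 0.6558i - 0.4384j + 0.3544k


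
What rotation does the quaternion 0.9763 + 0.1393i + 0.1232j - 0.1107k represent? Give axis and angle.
axis = (0.6437, 0.5693, -0.5115), θ = 25°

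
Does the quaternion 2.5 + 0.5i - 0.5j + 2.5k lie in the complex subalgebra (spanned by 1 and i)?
No. The quaternion 2.5 + 0.5i - 0.5j + 2.5k has j-coefficient y = -0.5 and k-coefficient z = 2.5, not both zero, so it does not lie in the complex subalgebra spanned by 1 and i.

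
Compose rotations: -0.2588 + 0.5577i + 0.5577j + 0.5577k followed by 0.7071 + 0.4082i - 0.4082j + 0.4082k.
-0.4107 - 0.1666i + 0.5j + 0.744k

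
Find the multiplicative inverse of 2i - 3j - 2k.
-0.1176i + 0.1765j + 0.1176k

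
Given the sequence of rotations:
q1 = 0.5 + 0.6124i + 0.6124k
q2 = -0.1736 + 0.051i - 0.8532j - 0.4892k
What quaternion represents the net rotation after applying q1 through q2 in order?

q2 · q1 = 0.1816 - 0.6033i - 0.7574j + 0.1716k
0.1816 - 0.6033i - 0.7574j + 0.1716k


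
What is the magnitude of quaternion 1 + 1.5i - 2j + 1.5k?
3.082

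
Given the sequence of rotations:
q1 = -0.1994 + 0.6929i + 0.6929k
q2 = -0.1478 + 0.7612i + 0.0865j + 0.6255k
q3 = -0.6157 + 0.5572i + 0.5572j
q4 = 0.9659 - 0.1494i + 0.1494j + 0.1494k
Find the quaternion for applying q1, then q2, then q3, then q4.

q2 · q1 = -0.9314 - 0.1943i - 0.1113j - 0.2871k
q3 · q2 · q1 = 0.7437 - 0.5593i - 0.2905j + 0.223k
q4 · q3 · q2 · q1 = 0.6449 - 0.5746i - 0.2197j + 0.4535k
0.6449 - 0.5746i - 0.2197j + 0.4535k


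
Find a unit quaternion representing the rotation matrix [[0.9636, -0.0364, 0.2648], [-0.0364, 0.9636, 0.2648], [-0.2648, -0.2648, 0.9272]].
0.9816 - 0.1349i + 0.1349j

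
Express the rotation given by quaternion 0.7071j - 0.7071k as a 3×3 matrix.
[[-1, 0, 0], [0, 0, -1], [0, -1, 0]]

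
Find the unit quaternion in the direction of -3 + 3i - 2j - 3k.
-0.5388 + 0.5388i - 0.3592j - 0.5388k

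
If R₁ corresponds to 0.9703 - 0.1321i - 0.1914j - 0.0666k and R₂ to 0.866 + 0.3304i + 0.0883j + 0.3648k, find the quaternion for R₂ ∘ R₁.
0.9251 + 0.2701i - 0.1063j + 0.2447k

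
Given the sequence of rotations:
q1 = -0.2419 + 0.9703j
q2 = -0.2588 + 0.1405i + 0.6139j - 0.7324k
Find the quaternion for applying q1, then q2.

q2 · q1 = -0.5331 + 0.6767i - 0.3996j + 0.3135k
-0.5331 + 0.6767i - 0.3996j + 0.3135k


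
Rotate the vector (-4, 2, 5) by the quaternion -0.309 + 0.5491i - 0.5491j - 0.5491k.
(-2.379, 5.354, 3.267)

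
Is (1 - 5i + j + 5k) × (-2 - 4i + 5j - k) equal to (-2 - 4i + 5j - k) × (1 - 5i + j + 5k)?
No: pq = -22 - 20i - 22j - 32k ≠ -22 + 32i + 28j + 10k = qp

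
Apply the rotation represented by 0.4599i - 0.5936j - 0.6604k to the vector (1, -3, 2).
(-0.154, 1.908, -3.215)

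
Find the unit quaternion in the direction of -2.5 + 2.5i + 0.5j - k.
-0.6742 + 0.6742i + 0.1348j - 0.2697k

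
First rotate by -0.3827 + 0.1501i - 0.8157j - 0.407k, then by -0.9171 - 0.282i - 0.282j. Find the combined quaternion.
0.1633 + 0.085i + 0.7412j + 0.6456k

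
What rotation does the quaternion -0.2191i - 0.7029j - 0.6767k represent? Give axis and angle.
axis = (-0.2191, -0.7029, -0.6767), θ = π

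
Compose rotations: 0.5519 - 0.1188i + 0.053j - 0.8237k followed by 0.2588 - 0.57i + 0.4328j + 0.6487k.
0.5865 - 0.7362i - 0.294j + 0.1661k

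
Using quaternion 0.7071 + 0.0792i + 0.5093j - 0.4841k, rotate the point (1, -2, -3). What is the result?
(-3.449, 0.174, -1.441)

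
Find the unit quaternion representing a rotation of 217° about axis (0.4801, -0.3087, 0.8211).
-0.3173 + 0.4553i - 0.2927j + 0.7787k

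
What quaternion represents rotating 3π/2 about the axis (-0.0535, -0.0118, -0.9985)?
-0.7071 - 0.0378i - 0.0083j - 0.706k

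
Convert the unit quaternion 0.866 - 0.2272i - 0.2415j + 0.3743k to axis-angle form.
axis = (-0.4544, -0.483, 0.7485), θ = π/3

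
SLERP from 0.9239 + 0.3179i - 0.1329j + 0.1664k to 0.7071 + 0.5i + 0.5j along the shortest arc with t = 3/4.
0.8033 + 0.4768i + 0.3541j + 0.0453k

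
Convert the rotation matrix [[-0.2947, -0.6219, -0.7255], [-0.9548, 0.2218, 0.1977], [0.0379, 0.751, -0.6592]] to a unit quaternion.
-0.2588 - 0.5345i + 0.7375j + 0.3216k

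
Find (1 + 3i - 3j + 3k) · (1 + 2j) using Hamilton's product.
7 - 3i - j + 9k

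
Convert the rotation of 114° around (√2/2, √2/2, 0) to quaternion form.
0.5446 + 0.593i + 0.593j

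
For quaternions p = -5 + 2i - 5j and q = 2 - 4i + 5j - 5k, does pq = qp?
No: pq = 23 + 49i - 25j + 15k ≠ 23 - i - 45j + 35k = qp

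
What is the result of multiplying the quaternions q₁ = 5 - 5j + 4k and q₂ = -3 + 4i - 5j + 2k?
-48 + 30i + 6j + 18k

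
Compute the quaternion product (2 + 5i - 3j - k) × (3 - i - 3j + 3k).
5 + i - 29j - 15k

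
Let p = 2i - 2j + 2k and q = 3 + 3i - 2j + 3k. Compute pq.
-16 + 4i - 6j + 8k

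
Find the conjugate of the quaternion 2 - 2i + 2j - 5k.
2 + 2i - 2j + 5k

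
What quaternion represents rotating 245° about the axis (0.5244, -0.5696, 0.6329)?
-0.5373 + 0.4423i - 0.4804j + 0.5338k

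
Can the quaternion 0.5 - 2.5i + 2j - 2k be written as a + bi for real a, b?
No. The quaternion 0.5 - 2.5i + 2j - 2k has j-coefficient y = 2 and k-coefficient z = -2, not both zero, so it does not lie in the complex subalgebra spanned by 1 and i.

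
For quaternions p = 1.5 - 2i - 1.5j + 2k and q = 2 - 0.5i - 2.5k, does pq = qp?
No: pq = 7 - i - 9j - 0.5k ≠ 7 - 8.5i + 3j + k = qp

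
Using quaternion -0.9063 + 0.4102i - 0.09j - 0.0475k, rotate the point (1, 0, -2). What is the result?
(0.731, -1.492, -1.497)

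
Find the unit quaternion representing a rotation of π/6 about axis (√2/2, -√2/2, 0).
0.9659 + 0.183i - 0.183j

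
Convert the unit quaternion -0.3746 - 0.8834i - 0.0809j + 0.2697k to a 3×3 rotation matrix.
[[0.8414, 0.345, -0.4159], [-0.0591, -0.7063, -0.7055], [-0.5371, 0.6182, -0.5739]]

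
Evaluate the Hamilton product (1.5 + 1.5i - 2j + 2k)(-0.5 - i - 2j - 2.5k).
1.75 + 6.75i - 0.25j - 9.75k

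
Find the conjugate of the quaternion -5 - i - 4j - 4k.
-5 + i + 4j + 4k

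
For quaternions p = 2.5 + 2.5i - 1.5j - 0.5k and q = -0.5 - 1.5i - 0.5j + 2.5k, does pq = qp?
No: pq = 3 - 9i - 6j + 3k ≠ 3 - i + 5j + 10k = qp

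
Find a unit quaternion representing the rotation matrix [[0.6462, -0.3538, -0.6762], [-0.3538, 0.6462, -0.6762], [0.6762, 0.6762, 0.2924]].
0.8039 + 0.4206i - 0.4206j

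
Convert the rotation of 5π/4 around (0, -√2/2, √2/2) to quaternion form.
-0.3827 - 0.6533j + 0.6533k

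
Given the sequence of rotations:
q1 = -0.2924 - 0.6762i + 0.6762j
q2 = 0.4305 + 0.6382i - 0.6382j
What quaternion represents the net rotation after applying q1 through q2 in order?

q2 · q1 = 0.7372 - 0.4777i + 0.4777j
0.7372 - 0.4777i + 0.4777j


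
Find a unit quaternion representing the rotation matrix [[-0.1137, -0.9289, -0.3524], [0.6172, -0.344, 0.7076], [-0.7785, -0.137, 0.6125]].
0.5373 - 0.393i + 0.1983j + 0.7194k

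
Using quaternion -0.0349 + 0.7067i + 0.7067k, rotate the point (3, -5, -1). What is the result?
(-1.242, 4.791, 3.242)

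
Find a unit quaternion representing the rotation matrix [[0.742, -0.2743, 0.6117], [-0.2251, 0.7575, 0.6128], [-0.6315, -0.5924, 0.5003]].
0.866 - 0.3479i + 0.3589j + 0.0142k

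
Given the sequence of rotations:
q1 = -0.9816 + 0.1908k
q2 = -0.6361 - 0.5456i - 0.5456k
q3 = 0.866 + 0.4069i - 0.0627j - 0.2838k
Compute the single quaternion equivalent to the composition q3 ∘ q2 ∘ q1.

q2 · q1 = 0.7285 + 0.5356i + 0.1041j + 0.4142k
q3 · q2 · q1 = 0.537 + 0.7638i - 0.2761j + 0.2279k
0.537 + 0.7638i - 0.2761j + 0.2279k


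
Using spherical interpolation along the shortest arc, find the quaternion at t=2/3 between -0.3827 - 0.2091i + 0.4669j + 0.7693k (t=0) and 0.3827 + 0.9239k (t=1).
0.1321 - 0.0806i + 0.1799j + 0.9714k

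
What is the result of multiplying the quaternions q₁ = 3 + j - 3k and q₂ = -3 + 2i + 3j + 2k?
-6 + 17i + 13k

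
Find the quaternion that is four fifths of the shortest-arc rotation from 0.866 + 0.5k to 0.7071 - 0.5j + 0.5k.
0.7568 - 0.4069j + 0.5116k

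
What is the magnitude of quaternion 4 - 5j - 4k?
√57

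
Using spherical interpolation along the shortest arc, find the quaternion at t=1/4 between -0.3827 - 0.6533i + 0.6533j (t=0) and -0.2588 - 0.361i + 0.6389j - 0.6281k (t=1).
-0.3686 - 0.6073i + 0.6828j - 0.1705k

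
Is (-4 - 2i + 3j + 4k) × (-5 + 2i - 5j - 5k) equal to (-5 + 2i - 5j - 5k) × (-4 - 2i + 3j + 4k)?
No: pq = 59 + 7i + 3j + 4k ≠ 59 - 3i + 7j - 4k = qp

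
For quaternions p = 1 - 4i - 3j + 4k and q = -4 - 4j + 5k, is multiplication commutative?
No: pq = -36 + 17i + 28j + 5k ≠ -36 + 15i - 12j - 27k = qp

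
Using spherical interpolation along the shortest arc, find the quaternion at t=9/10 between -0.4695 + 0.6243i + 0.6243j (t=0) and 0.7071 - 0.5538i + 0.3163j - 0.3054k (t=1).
-0.7189 + 0.5943i - 0.22j + 0.2858k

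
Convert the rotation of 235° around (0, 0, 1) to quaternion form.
-0.4617 + 0.887k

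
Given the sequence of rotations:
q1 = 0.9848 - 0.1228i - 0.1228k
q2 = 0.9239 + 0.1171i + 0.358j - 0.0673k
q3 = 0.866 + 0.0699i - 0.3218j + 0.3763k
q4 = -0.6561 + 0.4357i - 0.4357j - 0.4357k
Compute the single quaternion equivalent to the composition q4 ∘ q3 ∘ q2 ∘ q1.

q2 · q1 = 0.916 - 0.0421i + 0.3752j - 0.1358k
q3 · q2 · q1 = 0.968 - 0.0699i + 0.0238j + 0.2398k
q4 · q3 · q2 · q1 = -0.4898 + 0.3735i - 0.5114j - 0.5992k
-0.4898 + 0.3735i - 0.5114j - 0.5992k


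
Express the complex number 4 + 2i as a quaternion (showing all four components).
4 + 2i + 0j + 0k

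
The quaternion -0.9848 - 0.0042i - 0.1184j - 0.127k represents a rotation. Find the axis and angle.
axis = (-0.0242, -0.6817, -0.7312), θ = 340°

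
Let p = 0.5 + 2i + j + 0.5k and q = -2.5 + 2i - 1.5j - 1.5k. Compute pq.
-3 - 4.75i + 0.75j - 7k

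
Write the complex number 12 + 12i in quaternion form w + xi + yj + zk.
12 + 12i + 0j + 0k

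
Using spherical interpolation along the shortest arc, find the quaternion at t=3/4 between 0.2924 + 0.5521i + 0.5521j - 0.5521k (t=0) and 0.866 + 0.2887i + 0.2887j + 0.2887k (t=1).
0.8106 + 0.4112i + 0.4112j + 0.0688k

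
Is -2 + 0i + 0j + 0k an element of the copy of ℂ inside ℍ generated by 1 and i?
Yes. The quaternion -2 has j- and k-coefficients y = z = 0, so it lies in the complex subalgebra spanned by 1 and i.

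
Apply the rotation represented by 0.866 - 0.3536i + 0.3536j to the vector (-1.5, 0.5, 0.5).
(-0.944, 1.056, 0.862)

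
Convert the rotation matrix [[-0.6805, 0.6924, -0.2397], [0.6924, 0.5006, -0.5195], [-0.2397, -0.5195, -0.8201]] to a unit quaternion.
0.3997i + 0.8662j - 0.2999k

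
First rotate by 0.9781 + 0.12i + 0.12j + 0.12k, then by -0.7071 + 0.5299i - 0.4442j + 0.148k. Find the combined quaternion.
-0.7197 + 0.3624i - 0.5652j + 0.1768k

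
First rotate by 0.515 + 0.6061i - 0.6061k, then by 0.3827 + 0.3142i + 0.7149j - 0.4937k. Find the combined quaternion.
-0.2926 - 0.0395i + 0.2594j - 0.9195k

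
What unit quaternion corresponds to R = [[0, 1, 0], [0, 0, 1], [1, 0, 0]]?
-0.5 + 0.5i + 0.5j + 0.5k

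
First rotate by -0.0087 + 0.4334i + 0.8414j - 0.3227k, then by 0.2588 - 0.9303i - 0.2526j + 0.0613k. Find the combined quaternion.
0.6333 + 0.1502i - 0.0537j - 0.7573k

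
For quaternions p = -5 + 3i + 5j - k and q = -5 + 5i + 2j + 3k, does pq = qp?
No: pq = 3 - 23i - 49j - 29k ≠ 3 - 57i - 21j + 9k = qp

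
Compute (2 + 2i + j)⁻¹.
0.2222 - 0.2222i - 0.1111j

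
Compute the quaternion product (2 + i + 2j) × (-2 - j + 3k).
-2 + 4i - 9j + 5k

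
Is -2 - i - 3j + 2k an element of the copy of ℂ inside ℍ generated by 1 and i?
No. The quaternion -2 - i - 3j + 2k has j-coefficient y = -3 and k-coefficient z = 2, not both zero, so it does not lie in the complex subalgebra spanned by 1 and i.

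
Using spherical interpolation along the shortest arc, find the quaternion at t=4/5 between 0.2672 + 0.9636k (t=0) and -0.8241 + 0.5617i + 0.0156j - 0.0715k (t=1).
0.805 - 0.5006i - 0.0139j + 0.3181k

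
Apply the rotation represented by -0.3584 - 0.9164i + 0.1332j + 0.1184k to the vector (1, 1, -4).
(2.027, 1.465, 3.427)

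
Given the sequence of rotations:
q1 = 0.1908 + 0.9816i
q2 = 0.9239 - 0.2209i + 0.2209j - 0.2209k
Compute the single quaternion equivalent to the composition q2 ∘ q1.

q2 · q1 = 0.3931 + 0.8648i - 0.1747j - 0.259k
0.3931 + 0.8648i - 0.1747j - 0.259k


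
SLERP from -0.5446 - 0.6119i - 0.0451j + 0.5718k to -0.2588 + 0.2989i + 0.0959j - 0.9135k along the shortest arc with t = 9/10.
0.1765 - 0.3493i - 0.0943j + 0.9154k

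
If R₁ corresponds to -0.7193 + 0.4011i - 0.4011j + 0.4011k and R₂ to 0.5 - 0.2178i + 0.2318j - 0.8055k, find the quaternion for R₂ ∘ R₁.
0.1438 + 0.1271i - 0.603j + 0.7743k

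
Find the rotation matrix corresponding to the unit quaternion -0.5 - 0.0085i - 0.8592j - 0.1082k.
[[-0.4999, -0.0936, 0.861], [0.1228, 0.9764, 0.1774], [-0.8574, 0.1944, -0.4766]]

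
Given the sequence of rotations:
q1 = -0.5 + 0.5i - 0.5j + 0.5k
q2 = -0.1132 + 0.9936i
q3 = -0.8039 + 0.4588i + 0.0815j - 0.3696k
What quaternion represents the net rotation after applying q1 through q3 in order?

q2 · q1 = -0.4402 - 0.5534i - 0.4402j - 0.5534k
q3 · q2 · q1 = 0.4391 + 0.0351i + 0.7764j + 0.4507k
0.4391 + 0.0351i + 0.7764j + 0.4507k


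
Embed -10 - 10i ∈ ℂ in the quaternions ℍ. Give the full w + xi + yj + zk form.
-10 - 10i + 0j + 0k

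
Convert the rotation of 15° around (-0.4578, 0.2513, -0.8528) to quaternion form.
0.9914 - 0.0598i + 0.0328j - 0.1113k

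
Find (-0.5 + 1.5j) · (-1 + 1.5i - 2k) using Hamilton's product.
0.5 - 3.75i - 1.5j - 1.25k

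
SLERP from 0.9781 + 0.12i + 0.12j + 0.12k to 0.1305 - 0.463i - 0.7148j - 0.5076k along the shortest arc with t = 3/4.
0.2405 + 0.4623i + 0.6898j + 0.5026k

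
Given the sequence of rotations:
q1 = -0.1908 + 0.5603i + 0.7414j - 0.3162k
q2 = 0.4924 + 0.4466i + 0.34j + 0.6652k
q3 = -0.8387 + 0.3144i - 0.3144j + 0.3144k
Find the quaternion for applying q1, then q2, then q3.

q2 · q1 = -0.3859 - 0.41i + 0.8141j - 0.142k
q3 · q2 · q1 = 0.7532 + 0.0112i - 0.6457j + 0.1248k
0.7532 + 0.0112i - 0.6457j + 0.1248k


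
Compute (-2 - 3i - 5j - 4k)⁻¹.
-0.037 + 0.0556i + 0.0926j + 0.0741k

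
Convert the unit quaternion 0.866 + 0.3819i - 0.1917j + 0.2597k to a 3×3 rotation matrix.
[[0.7916, -0.5962, -0.1337], [0.3034, 0.5734, -0.761], [0.5304, 0.5619, 0.6348]]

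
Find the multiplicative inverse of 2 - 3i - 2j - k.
0.1111 + 0.1667i + 0.1111j + 0.0556k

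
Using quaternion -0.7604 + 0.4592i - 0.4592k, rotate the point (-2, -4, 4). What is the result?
(-0.05, 0.771, 5.95)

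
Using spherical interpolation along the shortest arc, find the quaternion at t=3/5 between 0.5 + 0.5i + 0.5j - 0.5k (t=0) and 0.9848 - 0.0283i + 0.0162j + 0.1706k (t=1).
0.9322 + 0.2241i + 0.2552j - 0.1247k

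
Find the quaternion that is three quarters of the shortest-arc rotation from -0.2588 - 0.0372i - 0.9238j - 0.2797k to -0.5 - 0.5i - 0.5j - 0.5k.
-0.4603 - 0.4001i - 0.641j - 0.466k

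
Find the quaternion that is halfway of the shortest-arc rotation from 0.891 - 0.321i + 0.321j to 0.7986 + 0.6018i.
0.9696 + 0.1611i + 0.1842j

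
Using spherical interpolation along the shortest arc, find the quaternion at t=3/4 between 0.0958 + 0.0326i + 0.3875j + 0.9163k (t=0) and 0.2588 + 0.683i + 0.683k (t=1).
0.2313 + 0.549i + 0.1083j + 0.7959k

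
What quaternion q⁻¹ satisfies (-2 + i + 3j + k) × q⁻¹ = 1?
-0.1333 - 0.0667i - 0.2j - 0.0667k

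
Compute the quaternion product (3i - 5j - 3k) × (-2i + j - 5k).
-4 + 28i + 21j - 7k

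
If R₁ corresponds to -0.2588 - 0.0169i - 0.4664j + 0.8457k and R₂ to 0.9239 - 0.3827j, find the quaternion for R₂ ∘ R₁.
-0.4176 - 0.3393i - 0.3319j + 0.7749k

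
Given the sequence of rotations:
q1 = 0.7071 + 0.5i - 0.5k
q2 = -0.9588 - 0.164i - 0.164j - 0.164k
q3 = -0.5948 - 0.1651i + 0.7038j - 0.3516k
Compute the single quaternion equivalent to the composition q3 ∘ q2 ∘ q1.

q2 · q1 = -0.678 - 0.5134i - 0.28j + 0.4454k
q3 · q2 · q1 = 0.6722 + 0.6323i - 0.0566j + 0.381k
0.6722 + 0.6323i - 0.0566j + 0.381k


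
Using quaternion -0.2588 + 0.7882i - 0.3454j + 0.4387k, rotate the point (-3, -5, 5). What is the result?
(4.809, 5.976, -0.389)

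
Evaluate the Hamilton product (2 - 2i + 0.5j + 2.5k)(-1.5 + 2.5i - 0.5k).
3.25 + 7.75i + 4.5j - 6k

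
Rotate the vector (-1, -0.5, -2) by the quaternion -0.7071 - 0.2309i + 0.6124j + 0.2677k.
(1.825, 0.284, -1.356)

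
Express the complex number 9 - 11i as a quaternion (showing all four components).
9 - 11i + 0j + 0k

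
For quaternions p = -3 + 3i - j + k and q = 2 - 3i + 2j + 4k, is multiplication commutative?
No: pq = 1 + 9i - 23j - 7k ≠ 1 + 21i + 7j - 13k = qp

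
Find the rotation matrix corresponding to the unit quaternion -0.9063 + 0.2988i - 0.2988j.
[[0.8214, -0.1786, 0.5416], [-0.1786, 0.8214, 0.5416], [-0.5416, -0.5416, 0.6429]]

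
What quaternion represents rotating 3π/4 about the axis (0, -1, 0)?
0.3827 - 0.9239j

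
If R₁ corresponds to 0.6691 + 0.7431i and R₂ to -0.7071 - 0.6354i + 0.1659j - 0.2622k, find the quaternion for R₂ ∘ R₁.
-0.001 - 0.9506i - 0.0838j - 0.2987k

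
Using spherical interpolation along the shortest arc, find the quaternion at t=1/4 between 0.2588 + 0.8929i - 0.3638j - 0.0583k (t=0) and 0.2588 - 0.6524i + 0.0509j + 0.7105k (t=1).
0.1332 + 0.9076i - 0.3075j - 0.2529k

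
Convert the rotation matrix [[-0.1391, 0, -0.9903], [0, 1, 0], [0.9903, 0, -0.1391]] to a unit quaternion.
0.6561 - 0.7547j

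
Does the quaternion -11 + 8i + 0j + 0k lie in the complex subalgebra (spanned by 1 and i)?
Yes. The quaternion -11 + 8i has j- and k-coefficients y = z = 0, so it lies in the complex subalgebra spanned by 1 and i.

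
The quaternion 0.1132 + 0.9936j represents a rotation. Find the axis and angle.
axis = (0, 1, 0), θ = 167°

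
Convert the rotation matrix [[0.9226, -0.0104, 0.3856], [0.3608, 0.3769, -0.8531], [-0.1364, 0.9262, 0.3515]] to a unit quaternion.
0.8141 + 0.5464i + 0.1603j + 0.114k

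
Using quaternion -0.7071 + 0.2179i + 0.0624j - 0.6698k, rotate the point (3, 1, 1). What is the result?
(-1.015, 3.156, -0.105)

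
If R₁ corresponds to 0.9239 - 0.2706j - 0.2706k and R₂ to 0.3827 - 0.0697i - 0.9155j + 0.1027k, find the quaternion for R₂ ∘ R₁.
0.1336 + 0.2111i - 0.9682j + 0.0102k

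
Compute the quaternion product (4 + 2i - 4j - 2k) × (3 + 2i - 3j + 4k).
4 - 8i - 36j + 12k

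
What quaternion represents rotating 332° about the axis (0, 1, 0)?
-0.9703 + 0.2419j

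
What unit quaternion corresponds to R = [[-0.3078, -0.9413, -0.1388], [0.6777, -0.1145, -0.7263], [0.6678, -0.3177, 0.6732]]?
0.5592 + 0.1827i - 0.3606j + 0.7238k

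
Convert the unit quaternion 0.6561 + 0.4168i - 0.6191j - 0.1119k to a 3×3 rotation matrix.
[[0.2084, -0.3692, -0.9057], [-0.6629, 0.6275, -0.4084], [0.7191, 0.6855, -0.114]]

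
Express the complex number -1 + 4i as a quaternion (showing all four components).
-1 + 4i + 0j + 0k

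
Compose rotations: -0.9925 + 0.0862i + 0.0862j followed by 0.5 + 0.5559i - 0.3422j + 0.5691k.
-0.5147 - 0.5577i + 0.4318j - 0.4874k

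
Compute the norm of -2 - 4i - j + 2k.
5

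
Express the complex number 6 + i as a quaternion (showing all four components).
6 + i + 0j + 0k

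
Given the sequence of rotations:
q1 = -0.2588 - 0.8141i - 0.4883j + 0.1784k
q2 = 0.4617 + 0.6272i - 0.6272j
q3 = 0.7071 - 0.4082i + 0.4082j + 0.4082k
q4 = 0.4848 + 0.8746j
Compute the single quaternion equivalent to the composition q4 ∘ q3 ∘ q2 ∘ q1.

q2 · q1 = 0.0849 - 0.6501i - 0.175j - 0.7345k
q3 · q2 · q1 = 0.1659 - 0.7227i - 0.6543j - 0.1479k
q4 · q3 · q2 · q1 = 0.6527 - 0.4797i - 0.1721j + 0.5604k
0.6527 - 0.4797i - 0.1721j + 0.5604k


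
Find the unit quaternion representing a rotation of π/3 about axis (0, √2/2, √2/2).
0.866 + 0.3536j + 0.3536k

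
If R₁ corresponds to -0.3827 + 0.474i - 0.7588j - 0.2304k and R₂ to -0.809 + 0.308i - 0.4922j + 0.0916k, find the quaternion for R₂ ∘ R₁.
-0.1888 - 0.3184i + 0.9166j + 0.1509k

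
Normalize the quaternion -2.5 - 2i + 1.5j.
-0.7071 - 0.5657i + 0.4243j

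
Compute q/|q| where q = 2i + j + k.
0.8165i + 0.4082j + 0.4082k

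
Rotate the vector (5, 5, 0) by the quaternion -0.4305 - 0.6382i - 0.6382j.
(5, 5, 0)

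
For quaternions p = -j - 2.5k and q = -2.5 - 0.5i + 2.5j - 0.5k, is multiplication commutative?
No: pq = 1.25 + 6.75i + 3.75j + 5.75k ≠ 1.25 - 6.75i + 1.25j + 6.75k = qp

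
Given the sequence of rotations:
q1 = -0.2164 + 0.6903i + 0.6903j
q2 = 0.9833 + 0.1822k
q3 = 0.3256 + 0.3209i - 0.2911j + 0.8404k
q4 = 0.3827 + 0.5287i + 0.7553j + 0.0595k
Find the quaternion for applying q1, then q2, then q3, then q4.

q2 · q1 = -0.2128 + 0.553i + 0.8045j - 0.0394k
q3 · q2 · q1 = 0.0206 - 0.5529i + 0.8013j + 0.2275k
q4 · q3 · q2 · q1 = -0.3186 - 0.0766i + 0.169j + 0.9295k
-0.3186 - 0.0766i + 0.169j + 0.9295k


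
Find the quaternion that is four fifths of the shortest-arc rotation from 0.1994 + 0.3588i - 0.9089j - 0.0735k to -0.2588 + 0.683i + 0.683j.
0.2742 - 0.5045i - 0.8185j - 0.0182k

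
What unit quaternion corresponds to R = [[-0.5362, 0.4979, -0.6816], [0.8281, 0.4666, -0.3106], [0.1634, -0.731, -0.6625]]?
-0.2588 + 0.4061i + 0.8163j - 0.319k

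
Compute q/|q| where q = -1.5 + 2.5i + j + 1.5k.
-0.4376 + 0.7293i + 0.2917j + 0.4376k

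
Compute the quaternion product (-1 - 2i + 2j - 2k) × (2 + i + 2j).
-4 - i - 10k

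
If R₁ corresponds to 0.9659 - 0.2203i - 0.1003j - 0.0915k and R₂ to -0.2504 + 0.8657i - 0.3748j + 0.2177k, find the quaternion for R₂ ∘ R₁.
-0.0688 + 0.9475i - 0.3057j + 0.0638k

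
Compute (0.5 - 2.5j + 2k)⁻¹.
0.0476 + 0.2381j - 0.1905k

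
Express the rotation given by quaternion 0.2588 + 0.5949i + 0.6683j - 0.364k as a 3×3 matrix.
[[-0.1582, 0.9835, -0.0872], [0.6067, 0.0272, -0.7944], [-0.779, -0.1786, -0.6011]]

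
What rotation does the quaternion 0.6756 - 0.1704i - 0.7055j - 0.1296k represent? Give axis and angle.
axis = (-0.2311, -0.9569, -0.1758), θ = 95°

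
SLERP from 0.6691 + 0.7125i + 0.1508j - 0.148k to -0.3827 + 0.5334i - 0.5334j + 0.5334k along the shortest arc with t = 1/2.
0.7309 + 0.1245i + 0.4755j - 0.4735k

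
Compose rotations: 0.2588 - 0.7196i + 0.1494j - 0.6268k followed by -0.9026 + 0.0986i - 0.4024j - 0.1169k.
-0.1758 + 0.9447i - 0.0931j + 0.2607k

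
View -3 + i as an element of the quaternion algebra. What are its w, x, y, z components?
-3 + i + 0j + 0k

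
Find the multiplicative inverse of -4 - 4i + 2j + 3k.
-0.0889 + 0.0889i - 0.0444j - 0.0667k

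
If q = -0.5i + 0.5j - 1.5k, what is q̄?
0.5i - 0.5j + 1.5k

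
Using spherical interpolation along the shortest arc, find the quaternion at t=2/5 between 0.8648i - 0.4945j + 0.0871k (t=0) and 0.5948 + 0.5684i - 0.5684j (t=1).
0.2545 + 0.7896i - 0.5556j + 0.055k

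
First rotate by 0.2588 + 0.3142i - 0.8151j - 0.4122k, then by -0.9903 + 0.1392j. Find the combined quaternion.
-0.1428 - 0.3685i + 0.8432j + 0.3645k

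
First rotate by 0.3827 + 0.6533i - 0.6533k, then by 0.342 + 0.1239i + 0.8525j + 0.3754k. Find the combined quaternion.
0.2952 - 0.2861i + 0.6524j - 0.6367k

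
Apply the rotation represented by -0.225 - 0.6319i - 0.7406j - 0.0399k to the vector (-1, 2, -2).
(1.169, -0.107, 2.761)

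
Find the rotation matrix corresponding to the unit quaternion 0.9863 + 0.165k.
[[0.9456, -0.3255, 0], [0.3255, 0.9456, 0], [0, 0, 1]]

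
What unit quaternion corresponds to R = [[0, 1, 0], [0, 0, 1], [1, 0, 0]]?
-0.5 + 0.5i + 0.5j + 0.5k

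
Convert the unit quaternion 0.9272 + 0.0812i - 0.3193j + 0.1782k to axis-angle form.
axis = (0.2168, -0.8524, 0.4757), θ = 44°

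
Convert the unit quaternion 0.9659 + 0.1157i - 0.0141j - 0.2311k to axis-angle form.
axis = (0.447, -0.0545, -0.8929), θ = π/6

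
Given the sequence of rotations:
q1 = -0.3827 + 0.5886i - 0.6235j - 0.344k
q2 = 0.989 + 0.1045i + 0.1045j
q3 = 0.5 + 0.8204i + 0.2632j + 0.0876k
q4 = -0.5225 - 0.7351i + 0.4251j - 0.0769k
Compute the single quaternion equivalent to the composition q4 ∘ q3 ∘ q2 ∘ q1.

q2 · q1 = -0.3748 + 0.5062i - 0.6207j - 0.4669k
q3 · q2 · q1 = -0.3984 - 0.1229i + 0.0184j - 0.9087k
q4 · q3 · q2 · q1 = 0.0401 - 0.0278i - 0.8375j + 0.5442k
0.0401 - 0.0278i - 0.8375j + 0.5442k


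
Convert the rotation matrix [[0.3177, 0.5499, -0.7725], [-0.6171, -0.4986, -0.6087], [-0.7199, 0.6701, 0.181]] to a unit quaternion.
0.5 + 0.6394i - 0.0263j - 0.5835k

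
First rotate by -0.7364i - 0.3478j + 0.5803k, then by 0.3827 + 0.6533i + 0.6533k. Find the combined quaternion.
0.102 - 0.0546i - 0.9933j - 0.0051k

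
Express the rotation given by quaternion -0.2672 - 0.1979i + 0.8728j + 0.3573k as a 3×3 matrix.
[[-0.7789, -0.1545, -0.6078], [-0.5364, 0.6663, 0.5179], [0.325, 0.7295, -0.6019]]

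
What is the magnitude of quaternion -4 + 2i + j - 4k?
√37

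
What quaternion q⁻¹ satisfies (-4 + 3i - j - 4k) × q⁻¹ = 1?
-0.0952 - 0.0714i + 0.0238j + 0.0952k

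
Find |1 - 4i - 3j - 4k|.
√42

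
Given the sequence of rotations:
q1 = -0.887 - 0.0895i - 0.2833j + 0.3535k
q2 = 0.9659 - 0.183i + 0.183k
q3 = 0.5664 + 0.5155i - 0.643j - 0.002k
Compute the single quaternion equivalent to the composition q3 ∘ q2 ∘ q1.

q2 · q1 = -0.9378 + 0.1277i - 0.2253j + 0.231k
q3 · q2 · q1 = -0.7414 - 0.5601i + 0.3561j + 0.0987k
-0.7414 - 0.5601i + 0.3561j + 0.0987k


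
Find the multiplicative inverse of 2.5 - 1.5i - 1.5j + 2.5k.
0.1471 + 0.0882i + 0.0882j - 0.1471k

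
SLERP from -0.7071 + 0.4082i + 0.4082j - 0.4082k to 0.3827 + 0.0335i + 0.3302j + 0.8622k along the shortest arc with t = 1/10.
-0.7088 + 0.3781i + 0.3419j - 0.4875k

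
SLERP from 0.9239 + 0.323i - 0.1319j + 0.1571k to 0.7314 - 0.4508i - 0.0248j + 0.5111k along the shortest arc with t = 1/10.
0.939 + 0.247i - 0.1249j + 0.2042k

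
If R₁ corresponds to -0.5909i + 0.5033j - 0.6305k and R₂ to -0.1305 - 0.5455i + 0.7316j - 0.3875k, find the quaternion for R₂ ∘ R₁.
-0.9349 - 0.1891i - 0.1806j + 0.24k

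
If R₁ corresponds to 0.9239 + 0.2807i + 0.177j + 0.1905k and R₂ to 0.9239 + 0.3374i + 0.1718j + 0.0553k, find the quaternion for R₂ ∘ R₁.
0.7179 + 0.594i + 0.2735j + 0.2386k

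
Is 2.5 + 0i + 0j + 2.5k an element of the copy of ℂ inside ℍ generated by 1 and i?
No. The quaternion 2.5 + 2.5k has j-coefficient y = 0 and k-coefficient z = 2.5, not both zero, so it does not lie in the complex subalgebra spanned by 1 and i.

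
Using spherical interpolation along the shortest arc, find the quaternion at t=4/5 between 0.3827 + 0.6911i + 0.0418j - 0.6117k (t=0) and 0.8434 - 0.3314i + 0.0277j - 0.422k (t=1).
0.8406 - 0.1148i + 0.0351j - 0.5282k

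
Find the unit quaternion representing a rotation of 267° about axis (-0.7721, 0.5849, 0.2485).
-0.6884 - 0.5601i + 0.4243j + 0.1803k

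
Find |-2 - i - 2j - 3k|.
√18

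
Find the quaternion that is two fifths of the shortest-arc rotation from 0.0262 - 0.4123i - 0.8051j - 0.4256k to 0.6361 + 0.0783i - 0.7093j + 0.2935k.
0.3249 - 0.2479i - 0.8997j - 0.1533k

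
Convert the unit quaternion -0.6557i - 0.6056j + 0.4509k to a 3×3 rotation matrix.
[[-0.1401, 0.7942, -0.5913], [0.7942, -0.2665, -0.5461], [-0.5913, -0.5461, -0.5934]]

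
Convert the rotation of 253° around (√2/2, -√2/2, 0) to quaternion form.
-0.5948 + 0.5684i - 0.5684j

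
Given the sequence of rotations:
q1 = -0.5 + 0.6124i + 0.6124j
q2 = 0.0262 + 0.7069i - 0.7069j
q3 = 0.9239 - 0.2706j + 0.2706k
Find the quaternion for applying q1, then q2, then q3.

q2 · q1 = -0.0131 - 0.3374i + 0.3695j + 0.8658k
q3 · q2 · q1 = -0.1464 - 0.646i + 0.2536j + 0.7051k
-0.1464 - 0.646i + 0.2536j + 0.7051k


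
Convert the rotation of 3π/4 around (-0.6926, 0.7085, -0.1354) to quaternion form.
0.3827 - 0.6399i + 0.6546j - 0.1251k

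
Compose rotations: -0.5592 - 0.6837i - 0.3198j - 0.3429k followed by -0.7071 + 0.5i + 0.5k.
0.9087 + 0.3637i + 0.0557j - 0.197k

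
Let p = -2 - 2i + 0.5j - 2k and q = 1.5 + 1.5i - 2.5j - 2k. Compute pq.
-2.75 - 12i - 1.25j + 5.25k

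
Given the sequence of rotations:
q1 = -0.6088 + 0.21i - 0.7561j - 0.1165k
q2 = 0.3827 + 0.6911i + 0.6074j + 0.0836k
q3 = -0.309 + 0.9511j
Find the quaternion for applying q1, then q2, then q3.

q2 · q1 = 0.0909 - 0.3479i - 0.5611j - 0.7456k
q3 · q2 · q1 = 0.5056 - 0.6016i + 0.2598j + 0.5613k
0.5056 - 0.6016i + 0.2598j + 0.5613k


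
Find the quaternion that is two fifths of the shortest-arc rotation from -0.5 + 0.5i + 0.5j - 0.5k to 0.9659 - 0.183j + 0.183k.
-0.7523 + 0.3244i + 0.4055j - 0.4055k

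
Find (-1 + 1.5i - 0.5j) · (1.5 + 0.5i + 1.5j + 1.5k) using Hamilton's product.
-1.5 + i - 4.5j + k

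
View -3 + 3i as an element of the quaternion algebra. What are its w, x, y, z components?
-3 + 3i + 0j + 0k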